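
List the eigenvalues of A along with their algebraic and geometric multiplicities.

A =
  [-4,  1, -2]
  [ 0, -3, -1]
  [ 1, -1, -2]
λ = -3: alg = 3, geom = 1

Step 1 — factor the characteristic polynomial to read off the algebraic multiplicities:
  χ_A(x) = (x + 3)^3

Step 2 — compute geometric multiplicities via the rank-nullity identity g(λ) = n − rank(A − λI):
  rank(A − (-3)·I) = 2, so dim ker(A − (-3)·I) = n − 2 = 1

Summary:
  λ = -3: algebraic multiplicity = 3, geometric multiplicity = 1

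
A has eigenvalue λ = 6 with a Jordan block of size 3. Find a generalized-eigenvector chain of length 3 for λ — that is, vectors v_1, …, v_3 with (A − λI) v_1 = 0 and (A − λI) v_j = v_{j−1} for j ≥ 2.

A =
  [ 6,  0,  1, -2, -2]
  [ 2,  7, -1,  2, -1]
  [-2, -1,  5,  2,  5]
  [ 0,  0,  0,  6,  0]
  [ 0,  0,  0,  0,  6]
A Jordan chain for λ = 6 of length 3:
v_1 = (-2, 4, 0, 0, 0)ᵀ
v_2 = (0, 2, -2, 0, 0)ᵀ
v_3 = (1, 0, 0, 0, 0)ᵀ

Let N = A − (6)·I. We want v_3 with N^3 v_3 = 0 but N^2 v_3 ≠ 0; then v_{j-1} := N · v_j for j = 3, …, 2.

Pick v_3 = (1, 0, 0, 0, 0)ᵀ.
Then v_2 = N · v_3 = (0, 2, -2, 0, 0)ᵀ.
Then v_1 = N · v_2 = (-2, 4, 0, 0, 0)ᵀ.

Sanity check: (A − (6)·I) v_1 = (0, 0, 0, 0, 0)ᵀ = 0. ✓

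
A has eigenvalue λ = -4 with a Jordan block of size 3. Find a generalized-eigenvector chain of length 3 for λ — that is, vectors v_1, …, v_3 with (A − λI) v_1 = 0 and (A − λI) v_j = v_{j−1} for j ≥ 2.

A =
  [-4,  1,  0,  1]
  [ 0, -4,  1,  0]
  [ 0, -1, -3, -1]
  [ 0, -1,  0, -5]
A Jordan chain for λ = -4 of length 3:
v_1 = (-1, -1, 0, 1)ᵀ
v_2 = (1, 0, -1, -1)ᵀ
v_3 = (0, 1, 0, 0)ᵀ

Let N = A − (-4)·I. We want v_3 with N^3 v_3 = 0 but N^2 v_3 ≠ 0; then v_{j-1} := N · v_j for j = 3, …, 2.

Pick v_3 = (0, 1, 0, 0)ᵀ.
Then v_2 = N · v_3 = (1, 0, -1, -1)ᵀ.
Then v_1 = N · v_2 = (-1, -1, 0, 1)ᵀ.

Sanity check: (A − (-4)·I) v_1 = (0, 0, 0, 0)ᵀ = 0. ✓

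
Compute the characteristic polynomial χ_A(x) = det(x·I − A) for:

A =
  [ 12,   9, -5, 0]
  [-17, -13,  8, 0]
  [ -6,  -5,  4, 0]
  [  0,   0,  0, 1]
x^4 - 4*x^3 + 6*x^2 - 4*x + 1

Expanding det(x·I − A) (e.g. by cofactor expansion or by noting that A is similar to its Jordan form J, which has the same characteristic polynomial as A) gives
  χ_A(x) = x^4 - 4*x^3 + 6*x^2 - 4*x + 1
which factors as (x - 1)^4. The eigenvalues (with algebraic multiplicities) are λ = 1 with multiplicity 4.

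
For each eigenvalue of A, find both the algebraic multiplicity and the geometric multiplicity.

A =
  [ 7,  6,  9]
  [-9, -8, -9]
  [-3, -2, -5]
λ = -2: alg = 3, geom = 2

Step 1 — factor the characteristic polynomial to read off the algebraic multiplicities:
  χ_A(x) = (x + 2)^3

Step 2 — compute geometric multiplicities via the rank-nullity identity g(λ) = n − rank(A − λI):
  rank(A − (-2)·I) = 1, so dim ker(A − (-2)·I) = n − 1 = 2

Summary:
  λ = -2: algebraic multiplicity = 3, geometric multiplicity = 2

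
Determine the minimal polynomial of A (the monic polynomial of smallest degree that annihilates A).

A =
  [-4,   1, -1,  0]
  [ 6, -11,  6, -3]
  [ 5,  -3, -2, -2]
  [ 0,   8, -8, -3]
x^3 + 15*x^2 + 75*x + 125

The characteristic polynomial is χ_A(x) = (x + 5)^4, so the eigenvalues are known. The minimal polynomial is
  m_A(x) = Π_λ (x − λ)^{k_λ}
where k_λ is the size of the *largest* Jordan block for λ (equivalently, the smallest k with (A − λI)^k v = 0 for every generalised eigenvector v of λ).

  λ = -5: largest Jordan block has size 3, contributing (x + 5)^3

So m_A(x) = (x + 5)^3 = x^3 + 15*x^2 + 75*x + 125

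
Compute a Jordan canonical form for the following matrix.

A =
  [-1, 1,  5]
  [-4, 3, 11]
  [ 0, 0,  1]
J_3(1)

The characteristic polynomial is
  det(x·I − A) = x^3 - 3*x^2 + 3*x - 1 = (x - 1)^3

Eigenvalues and multiplicities (the geometric multiplicity of λ is n − rank(A − λI), which equals the number of Jordan blocks for λ):
  λ = 1: algebraic multiplicity = 3, geometric multiplicity = 1

Determining the block sizes for each eigenvalue:
  λ = 1: one block (gm = 1), so the single block has size am = 3 → block sizes [3]

Assembling the blocks gives a Jordan form
J =
  [1, 1, 0]
  [0, 1, 1]
  [0, 0, 1]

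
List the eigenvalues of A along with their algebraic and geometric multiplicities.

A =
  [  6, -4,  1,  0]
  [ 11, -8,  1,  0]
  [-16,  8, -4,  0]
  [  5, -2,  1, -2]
λ = -2: alg = 4, geom = 2

Step 1 — factor the characteristic polynomial to read off the algebraic multiplicities:
  χ_A(x) = (x + 2)^4

Step 2 — compute geometric multiplicities via the rank-nullity identity g(λ) = n − rank(A − λI):
  rank(A − (-2)·I) = 2, so dim ker(A − (-2)·I) = n − 2 = 2

Summary:
  λ = -2: algebraic multiplicity = 4, geometric multiplicity = 2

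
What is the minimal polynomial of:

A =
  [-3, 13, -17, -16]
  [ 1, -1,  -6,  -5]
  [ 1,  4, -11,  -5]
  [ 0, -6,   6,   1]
x^4 + 14*x^3 + 60*x^2 + 50*x - 125

The characteristic polynomial is χ_A(x) = (x - 1)*(x + 5)^3, so the eigenvalues are known. The minimal polynomial is
  m_A(x) = Π_λ (x − λ)^{k_λ}
where k_λ is the size of the *largest* Jordan block for λ (equivalently, the smallest k with (A − λI)^k v = 0 for every generalised eigenvector v of λ).

  λ = -5: largest Jordan block has size 3, contributing (x + 5)^3
  λ = 1: largest Jordan block has size 1, contributing (x − 1)

So m_A(x) = (x - 1)*(x + 5)^3 = x^4 + 14*x^3 + 60*x^2 + 50*x - 125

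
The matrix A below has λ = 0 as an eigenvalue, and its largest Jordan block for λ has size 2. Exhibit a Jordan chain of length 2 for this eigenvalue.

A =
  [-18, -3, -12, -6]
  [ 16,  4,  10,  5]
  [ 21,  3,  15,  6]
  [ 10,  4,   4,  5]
A Jordan chain for λ = 0 of length 2:
v_1 = (-3, 2, 3, 2)ᵀ
v_2 = (1, -1, -1, 0)ᵀ

Let N = A − (0)·I. We want v_2 with N^2 v_2 = 0 but N^1 v_2 ≠ 0; then v_{j-1} := N · v_j for j = 2, …, 2.

Pick v_2 = (1, -1, -1, 0)ᵀ.
Then v_1 = N · v_2 = (-3, 2, 3, 2)ᵀ.

Sanity check: (A − (0)·I) v_1 = (0, 0, 0, 0)ᵀ = 0. ✓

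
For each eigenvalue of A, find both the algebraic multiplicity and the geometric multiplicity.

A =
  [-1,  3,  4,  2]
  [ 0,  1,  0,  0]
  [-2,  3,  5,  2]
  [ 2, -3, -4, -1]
λ = 1: alg = 4, geom = 3

Step 1 — factor the characteristic polynomial to read off the algebraic multiplicities:
  χ_A(x) = (x - 1)^4

Step 2 — compute geometric multiplicities via the rank-nullity identity g(λ) = n − rank(A − λI):
  rank(A − (1)·I) = 1, so dim ker(A − (1)·I) = n − 1 = 3

Summary:
  λ = 1: algebraic multiplicity = 4, geometric multiplicity = 3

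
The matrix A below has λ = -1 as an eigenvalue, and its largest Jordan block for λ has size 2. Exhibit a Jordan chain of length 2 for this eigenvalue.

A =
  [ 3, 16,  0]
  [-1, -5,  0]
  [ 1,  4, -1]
A Jordan chain for λ = -1 of length 2:
v_1 = (4, -1, 1)ᵀ
v_2 = (1, 0, 0)ᵀ

Let N = A − (-1)·I. We want v_2 with N^2 v_2 = 0 but N^1 v_2 ≠ 0; then v_{j-1} := N · v_j for j = 2, …, 2.

Pick v_2 = (1, 0, 0)ᵀ.
Then v_1 = N · v_2 = (4, -1, 1)ᵀ.

Sanity check: (A − (-1)·I) v_1 = (0, 0, 0)ᵀ = 0. ✓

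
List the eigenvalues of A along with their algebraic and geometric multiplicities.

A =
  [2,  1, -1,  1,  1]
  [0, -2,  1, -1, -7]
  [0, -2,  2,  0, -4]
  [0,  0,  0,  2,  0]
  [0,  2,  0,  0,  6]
λ = 2: alg = 5, geom = 3

Step 1 — factor the characteristic polynomial to read off the algebraic multiplicities:
  χ_A(x) = (x - 2)^5

Step 2 — compute geometric multiplicities via the rank-nullity identity g(λ) = n − rank(A − λI):
  rank(A − (2)·I) = 2, so dim ker(A − (2)·I) = n − 2 = 3

Summary:
  λ = 2: algebraic multiplicity = 5, geometric multiplicity = 3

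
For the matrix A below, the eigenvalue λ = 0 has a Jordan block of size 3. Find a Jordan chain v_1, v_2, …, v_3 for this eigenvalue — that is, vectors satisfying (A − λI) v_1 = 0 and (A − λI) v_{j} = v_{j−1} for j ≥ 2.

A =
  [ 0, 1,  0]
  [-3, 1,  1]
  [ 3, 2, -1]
A Jordan chain for λ = 0 of length 3:
v_1 = (-3, 0, -9)ᵀ
v_2 = (0, -3, 3)ᵀ
v_3 = (1, 0, 0)ᵀ

Let N = A − (0)·I. We want v_3 with N^3 v_3 = 0 but N^2 v_3 ≠ 0; then v_{j-1} := N · v_j for j = 3, …, 2.

Pick v_3 = (1, 0, 0)ᵀ.
Then v_2 = N · v_3 = (0, -3, 3)ᵀ.
Then v_1 = N · v_2 = (-3, 0, -9)ᵀ.

Sanity check: (A − (0)·I) v_1 = (0, 0, 0)ᵀ = 0. ✓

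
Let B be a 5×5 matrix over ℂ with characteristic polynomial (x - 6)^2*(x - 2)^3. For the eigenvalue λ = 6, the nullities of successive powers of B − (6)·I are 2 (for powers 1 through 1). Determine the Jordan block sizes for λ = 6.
Block sizes for λ = 6: [1, 1]

From the dimensions of kernels of powers, the number of Jordan blocks of size at least j is d_j − d_{j−1} where d_j = dim ker(N^j) (with d_0 = 0). Computing the differences gives [2].
The number of blocks of size exactly k is (#blocks of size ≥ k) − (#blocks of size ≥ k + 1), so the partition is: 2 block(s) of size 1.
In nonincreasing order the block sizes are [1, 1].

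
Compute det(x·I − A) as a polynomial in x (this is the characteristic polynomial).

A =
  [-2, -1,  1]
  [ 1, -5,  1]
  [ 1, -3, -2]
x^3 + 9*x^2 + 27*x + 27

Expanding det(x·I − A) (e.g. by cofactor expansion or by noting that A is similar to its Jordan form J, which has the same characteristic polynomial as A) gives
  χ_A(x) = x^3 + 9*x^2 + 27*x + 27
which factors as (x + 3)^3. The eigenvalues (with algebraic multiplicities) are λ = -3 with multiplicity 3.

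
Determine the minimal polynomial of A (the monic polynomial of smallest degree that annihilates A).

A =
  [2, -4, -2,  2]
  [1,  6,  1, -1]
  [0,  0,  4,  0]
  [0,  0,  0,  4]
x^2 - 8*x + 16

The characteristic polynomial is χ_A(x) = (x - 4)^4, so the eigenvalues are known. The minimal polynomial is
  m_A(x) = Π_λ (x − λ)^{k_λ}
where k_λ is the size of the *largest* Jordan block for λ (equivalently, the smallest k with (A − λI)^k v = 0 for every generalised eigenvector v of λ).

  λ = 4: largest Jordan block has size 2, contributing (x − 4)^2

So m_A(x) = (x - 4)^2 = x^2 - 8*x + 16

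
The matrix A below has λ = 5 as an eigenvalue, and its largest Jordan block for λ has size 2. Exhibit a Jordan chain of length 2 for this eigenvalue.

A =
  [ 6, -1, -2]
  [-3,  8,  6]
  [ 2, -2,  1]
A Jordan chain for λ = 5 of length 2:
v_1 = (1, -3, 2)ᵀ
v_2 = (1, 0, 0)ᵀ

Let N = A − (5)·I. We want v_2 with N^2 v_2 = 0 but N^1 v_2 ≠ 0; then v_{j-1} := N · v_j for j = 2, …, 2.

Pick v_2 = (1, 0, 0)ᵀ.
Then v_1 = N · v_2 = (1, -3, 2)ᵀ.

Sanity check: (A − (5)·I) v_1 = (0, 0, 0)ᵀ = 0. ✓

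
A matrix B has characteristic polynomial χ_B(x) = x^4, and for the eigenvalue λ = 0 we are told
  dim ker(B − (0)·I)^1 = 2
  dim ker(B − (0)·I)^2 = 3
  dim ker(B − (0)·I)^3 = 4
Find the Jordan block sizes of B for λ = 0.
Block sizes for λ = 0: [3, 1]

From the dimensions of kernels of powers, the number of Jordan blocks of size at least j is d_j − d_{j−1} where d_j = dim ker(N^j) (with d_0 = 0). Computing the differences gives [2, 1, 1].
The number of blocks of size exactly k is (#blocks of size ≥ k) − (#blocks of size ≥ k + 1), so the partition is: 1 block(s) of size 1, 1 block(s) of size 3.
In nonincreasing order the block sizes are [3, 1].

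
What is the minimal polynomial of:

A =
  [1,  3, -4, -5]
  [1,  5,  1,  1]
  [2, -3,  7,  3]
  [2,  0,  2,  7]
x^3 - 15*x^2 + 75*x - 125

The characteristic polynomial is χ_A(x) = (x - 5)^4, so the eigenvalues are known. The minimal polynomial is
  m_A(x) = Π_λ (x − λ)^{k_λ}
where k_λ is the size of the *largest* Jordan block for λ (equivalently, the smallest k with (A − λI)^k v = 0 for every generalised eigenvector v of λ).

  λ = 5: largest Jordan block has size 3, contributing (x − 5)^3

So m_A(x) = (x - 5)^3 = x^3 - 15*x^2 + 75*x - 125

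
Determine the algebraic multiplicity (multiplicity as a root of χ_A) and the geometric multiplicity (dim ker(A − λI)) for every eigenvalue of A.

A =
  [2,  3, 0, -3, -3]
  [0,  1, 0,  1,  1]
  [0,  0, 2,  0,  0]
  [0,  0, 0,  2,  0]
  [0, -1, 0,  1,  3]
λ = 2: alg = 5, geom = 4

Step 1 — factor the characteristic polynomial to read off the algebraic multiplicities:
  χ_A(x) = (x - 2)^5

Step 2 — compute geometric multiplicities via the rank-nullity identity g(λ) = n − rank(A − λI):
  rank(A − (2)·I) = 1, so dim ker(A − (2)·I) = n − 1 = 4

Summary:
  λ = 2: algebraic multiplicity = 5, geometric multiplicity = 4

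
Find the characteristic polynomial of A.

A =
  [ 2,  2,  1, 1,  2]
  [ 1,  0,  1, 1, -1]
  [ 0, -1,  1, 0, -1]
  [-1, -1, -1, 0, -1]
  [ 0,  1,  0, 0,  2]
x^5 - 5*x^4 + 10*x^3 - 10*x^2 + 5*x - 1

Expanding det(x·I − A) (e.g. by cofactor expansion or by noting that A is similar to its Jordan form J, which has the same characteristic polynomial as A) gives
  χ_A(x) = x^5 - 5*x^4 + 10*x^3 - 10*x^2 + 5*x - 1
which factors as (x - 1)^5. The eigenvalues (with algebraic multiplicities) are λ = 1 with multiplicity 5.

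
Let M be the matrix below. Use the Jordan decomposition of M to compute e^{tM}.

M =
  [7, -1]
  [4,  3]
e^{tM} =
  [2*t*exp(5*t) + exp(5*t), -t*exp(5*t)]
  [4*t*exp(5*t), -2*t*exp(5*t) + exp(5*t)]

Strategy: write M = P · J · P⁻¹ where J is a Jordan canonical form, so e^{tM} = P · e^{tJ} · P⁻¹, and e^{tJ} can be computed block-by-block.

M has Jordan form
J =
  [5, 1]
  [0, 5]
(up to reordering of blocks).

Per-block formulas:
  For a 2×2 Jordan block J_2(5): exp(t · J_2(5)) = e^(5t)·(I + t·N), where N is the 2×2 nilpotent shift.

After assembling e^{tJ} and conjugating by P, we get:

e^{tM} =
  [2*t*exp(5*t) + exp(5*t), -t*exp(5*t)]
  [4*t*exp(5*t), -2*t*exp(5*t) + exp(5*t)]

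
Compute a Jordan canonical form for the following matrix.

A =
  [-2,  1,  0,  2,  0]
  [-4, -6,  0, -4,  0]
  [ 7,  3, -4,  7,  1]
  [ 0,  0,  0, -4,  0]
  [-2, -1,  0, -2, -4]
J_2(-4) ⊕ J_2(-4) ⊕ J_1(-4)

The characteristic polynomial is
  det(x·I − A) = x^5 + 20*x^4 + 160*x^3 + 640*x^2 + 1280*x + 1024 = (x + 4)^5

Eigenvalues and multiplicities (the geometric multiplicity of λ is n − rank(A − λI), which equals the number of Jordan blocks for λ):
  λ = -4: algebraic multiplicity = 5, geometric multiplicity = 3

Determining the block sizes for each eigenvalue:
  λ = -4: with am = 5 and gm = 3, the partition is not yet determined (e.g. several partitions of 5 into 3 parts exist). Let N = A − (-4)·I. Computing rank(N^1) = 2, rank(N^2) = 0; the number of blocks of size ≥ j is rank(N^{j−1}) − rank(N^j), giving [3, 2]. So we have 2 block(s) of size 2, 1 block(s) of size 1 → block sizes [2, 2, 1]

Assembling the blocks gives a Jordan form
J =
  [-4,  1,  0,  0,  0]
  [ 0, -4,  0,  0,  0]
  [ 0,  0, -4,  1,  0]
  [ 0,  0,  0, -4,  0]
  [ 0,  0,  0,  0, -4]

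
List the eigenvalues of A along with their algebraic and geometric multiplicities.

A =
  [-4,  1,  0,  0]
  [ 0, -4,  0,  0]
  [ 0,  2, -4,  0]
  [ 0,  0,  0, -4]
λ = -4: alg = 4, geom = 3

Step 1 — factor the characteristic polynomial to read off the algebraic multiplicities:
  χ_A(x) = (x + 4)^4

Step 2 — compute geometric multiplicities via the rank-nullity identity g(λ) = n − rank(A − λI):
  rank(A − (-4)·I) = 1, so dim ker(A − (-4)·I) = n − 1 = 3

Summary:
  λ = -4: algebraic multiplicity = 4, geometric multiplicity = 3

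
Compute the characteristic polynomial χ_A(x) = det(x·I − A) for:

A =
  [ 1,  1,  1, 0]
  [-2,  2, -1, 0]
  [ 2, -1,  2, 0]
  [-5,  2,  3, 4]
x^4 - 9*x^3 + 27*x^2 - 31*x + 12

Expanding det(x·I − A) (e.g. by cofactor expansion or by noting that A is similar to its Jordan form J, which has the same characteristic polynomial as A) gives
  χ_A(x) = x^4 - 9*x^3 + 27*x^2 - 31*x + 12
which factors as (x - 4)*(x - 3)*(x - 1)^2. The eigenvalues (with algebraic multiplicities) are λ = 1 with multiplicity 2, λ = 3 with multiplicity 1, λ = 4 with multiplicity 1.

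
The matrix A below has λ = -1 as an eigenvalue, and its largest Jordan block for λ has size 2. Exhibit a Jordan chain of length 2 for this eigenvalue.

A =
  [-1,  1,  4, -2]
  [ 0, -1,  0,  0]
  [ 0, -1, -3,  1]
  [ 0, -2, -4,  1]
A Jordan chain for λ = -1 of length 2:
v_1 = (1, 0, -1, -2)ᵀ
v_2 = (0, 1, 0, 0)ᵀ

Let N = A − (-1)·I. We want v_2 with N^2 v_2 = 0 but N^1 v_2 ≠ 0; then v_{j-1} := N · v_j for j = 2, …, 2.

Pick v_2 = (0, 1, 0, 0)ᵀ.
Then v_1 = N · v_2 = (1, 0, -1, -2)ᵀ.

Sanity check: (A − (-1)·I) v_1 = (0, 0, 0, 0)ᵀ = 0. ✓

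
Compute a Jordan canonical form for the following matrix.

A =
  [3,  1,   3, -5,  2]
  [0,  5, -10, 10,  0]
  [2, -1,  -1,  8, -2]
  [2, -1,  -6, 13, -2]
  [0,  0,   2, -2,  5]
J_2(5) ⊕ J_2(5) ⊕ J_1(5)

The characteristic polynomial is
  det(x·I − A) = x^5 - 25*x^4 + 250*x^3 - 1250*x^2 + 3125*x - 3125 = (x - 5)^5

Eigenvalues and multiplicities (the geometric multiplicity of λ is n − rank(A − λI), which equals the number of Jordan blocks for λ):
  λ = 5: algebraic multiplicity = 5, geometric multiplicity = 3

Determining the block sizes for each eigenvalue:
  λ = 5: with am = 5 and gm = 3, the partition is not yet determined (e.g. several partitions of 5 into 3 parts exist). Let N = A − (5)·I. Computing rank(N^1) = 2, rank(N^2) = 0; the number of blocks of size ≥ j is rank(N^{j−1}) − rank(N^j), giving [3, 2]. So we have 2 block(s) of size 2, 1 block(s) of size 1 → block sizes [2, 2, 1]

Assembling the blocks gives a Jordan form
J =
  [5, 1, 0, 0, 0]
  [0, 5, 0, 0, 0]
  [0, 0, 5, 1, 0]
  [0, 0, 0, 5, 0]
  [0, 0, 0, 0, 5]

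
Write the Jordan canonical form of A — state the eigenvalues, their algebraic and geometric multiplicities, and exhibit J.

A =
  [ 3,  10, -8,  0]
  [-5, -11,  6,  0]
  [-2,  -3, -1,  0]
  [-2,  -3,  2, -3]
J_3(-3) ⊕ J_1(-3)

The characteristic polynomial is
  det(x·I − A) = x^4 + 12*x^3 + 54*x^2 + 108*x + 81 = (x + 3)^4

Eigenvalues and multiplicities (the geometric multiplicity of λ is n − rank(A − λI), which equals the number of Jordan blocks for λ):
  λ = -3: algebraic multiplicity = 4, geometric multiplicity = 2

Determining the block sizes for each eigenvalue:
  λ = -3: with am = 4 and gm = 2, the partition is not yet determined (e.g. several partitions of 4 into 2 parts exist). Let N = A − (-3)·I. Computing rank(N^1) = 2, rank(N^2) = 1, rank(N^3) = 0; the number of blocks of size ≥ j is rank(N^{j−1}) − rank(N^j), giving [2, 1, 1]. So we have 1 block(s) of size 3, 1 block(s) of size 1 → block sizes [3, 1]

Assembling the blocks gives a Jordan form
J =
  [-3,  1,  0,  0]
  [ 0, -3,  1,  0]
  [ 0,  0, -3,  0]
  [ 0,  0,  0, -3]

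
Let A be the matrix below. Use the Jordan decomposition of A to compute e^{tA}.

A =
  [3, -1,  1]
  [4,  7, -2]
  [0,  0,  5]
e^{tA} =
  [-2*t*exp(5*t) + exp(5*t), -t*exp(5*t), t*exp(5*t)]
  [4*t*exp(5*t), 2*t*exp(5*t) + exp(5*t), -2*t*exp(5*t)]
  [0, 0, exp(5*t)]

Strategy: write A = P · J · P⁻¹ where J is a Jordan canonical form, so e^{tA} = P · e^{tJ} · P⁻¹, and e^{tJ} can be computed block-by-block.

A has Jordan form
J =
  [5, 1, 0]
  [0, 5, 0]
  [0, 0, 5]
(up to reordering of blocks).

Per-block formulas:
  For a 1×1 block at λ = 5: exp(t · [5]) = [e^(5t)].
  For a 2×2 Jordan block J_2(5): exp(t · J_2(5)) = e^(5t)·(I + t·N), where N is the 2×2 nilpotent shift.

After assembling e^{tJ} and conjugating by P, we get:

e^{tA} =
  [-2*t*exp(5*t) + exp(5*t), -t*exp(5*t), t*exp(5*t)]
  [4*t*exp(5*t), 2*t*exp(5*t) + exp(5*t), -2*t*exp(5*t)]
  [0, 0, exp(5*t)]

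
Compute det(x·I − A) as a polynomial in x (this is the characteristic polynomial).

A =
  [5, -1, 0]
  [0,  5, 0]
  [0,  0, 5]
x^3 - 15*x^2 + 75*x - 125

Expanding det(x·I − A) (e.g. by cofactor expansion or by noting that A is similar to its Jordan form J, which has the same characteristic polynomial as A) gives
  χ_A(x) = x^3 - 15*x^2 + 75*x - 125
which factors as (x - 5)^3. The eigenvalues (with algebraic multiplicities) are λ = 5 with multiplicity 3.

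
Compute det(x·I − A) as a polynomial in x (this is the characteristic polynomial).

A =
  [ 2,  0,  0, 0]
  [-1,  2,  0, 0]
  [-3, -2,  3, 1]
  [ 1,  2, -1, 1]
x^4 - 8*x^3 + 24*x^2 - 32*x + 16

Expanding det(x·I − A) (e.g. by cofactor expansion or by noting that A is similar to its Jordan form J, which has the same characteristic polynomial as A) gives
  χ_A(x) = x^4 - 8*x^3 + 24*x^2 - 32*x + 16
which factors as (x - 2)^4. The eigenvalues (with algebraic multiplicities) are λ = 2 with multiplicity 4.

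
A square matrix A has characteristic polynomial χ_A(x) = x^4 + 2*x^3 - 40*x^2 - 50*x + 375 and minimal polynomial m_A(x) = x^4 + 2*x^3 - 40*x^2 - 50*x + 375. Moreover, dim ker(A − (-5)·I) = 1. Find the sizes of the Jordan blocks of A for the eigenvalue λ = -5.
Block sizes for λ = -5: [2]

Step 1 — from the characteristic polynomial, algebraic multiplicity of λ = -5 is 2. From dim ker(A − (-5)·I) = 1, there are exactly 1 Jordan blocks for λ = -5.
Step 2 — from the minimal polynomial, the factor (x + 5)^2 tells us the largest block for λ = -5 has size 2.
Step 3 — with total size 2, 1 blocks, and largest block 2, the block sizes (in nonincreasing order) are [2].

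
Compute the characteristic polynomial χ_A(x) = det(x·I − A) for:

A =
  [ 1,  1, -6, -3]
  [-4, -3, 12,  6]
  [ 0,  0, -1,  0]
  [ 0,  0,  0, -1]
x^4 + 4*x^3 + 6*x^2 + 4*x + 1

Expanding det(x·I − A) (e.g. by cofactor expansion or by noting that A is similar to its Jordan form J, which has the same characteristic polynomial as A) gives
  χ_A(x) = x^4 + 4*x^3 + 6*x^2 + 4*x + 1
which factors as (x + 1)^4. The eigenvalues (with algebraic multiplicities) are λ = -1 with multiplicity 4.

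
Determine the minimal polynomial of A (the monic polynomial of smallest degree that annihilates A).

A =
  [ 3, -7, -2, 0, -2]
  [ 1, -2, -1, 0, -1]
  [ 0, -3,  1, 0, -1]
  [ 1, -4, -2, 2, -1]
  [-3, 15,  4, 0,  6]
x^3 - 6*x^2 + 12*x - 8

The characteristic polynomial is χ_A(x) = (x - 2)^5, so the eigenvalues are known. The minimal polynomial is
  m_A(x) = Π_λ (x − λ)^{k_λ}
where k_λ is the size of the *largest* Jordan block for λ (equivalently, the smallest k with (A − λI)^k v = 0 for every generalised eigenvector v of λ).

  λ = 2: largest Jordan block has size 3, contributing (x − 2)^3

So m_A(x) = (x - 2)^3 = x^3 - 6*x^2 + 12*x - 8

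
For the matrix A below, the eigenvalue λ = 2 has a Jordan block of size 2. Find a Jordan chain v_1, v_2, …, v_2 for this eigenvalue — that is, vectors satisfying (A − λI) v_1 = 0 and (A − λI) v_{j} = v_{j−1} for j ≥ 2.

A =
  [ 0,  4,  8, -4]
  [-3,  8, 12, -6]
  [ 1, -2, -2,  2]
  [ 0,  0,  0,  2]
A Jordan chain for λ = 2 of length 2:
v_1 = (-2, -3, 1, 0)ᵀ
v_2 = (1, 0, 0, 0)ᵀ

Let N = A − (2)·I. We want v_2 with N^2 v_2 = 0 but N^1 v_2 ≠ 0; then v_{j-1} := N · v_j for j = 2, …, 2.

Pick v_2 = (1, 0, 0, 0)ᵀ.
Then v_1 = N · v_2 = (-2, -3, 1, 0)ᵀ.

Sanity check: (A − (2)·I) v_1 = (0, 0, 0, 0)ᵀ = 0. ✓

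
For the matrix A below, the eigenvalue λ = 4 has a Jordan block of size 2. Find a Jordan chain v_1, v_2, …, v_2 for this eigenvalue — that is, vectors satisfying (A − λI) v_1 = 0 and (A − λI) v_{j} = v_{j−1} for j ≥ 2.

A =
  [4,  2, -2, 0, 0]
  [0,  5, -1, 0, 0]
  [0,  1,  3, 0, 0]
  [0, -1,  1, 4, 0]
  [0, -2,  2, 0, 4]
A Jordan chain for λ = 4 of length 2:
v_1 = (2, 1, 1, -1, -2)ᵀ
v_2 = (0, 1, 0, 0, 0)ᵀ

Let N = A − (4)·I. We want v_2 with N^2 v_2 = 0 but N^1 v_2 ≠ 0; then v_{j-1} := N · v_j for j = 2, …, 2.

Pick v_2 = (0, 1, 0, 0, 0)ᵀ.
Then v_1 = N · v_2 = (2, 1, 1, -1, -2)ᵀ.

Sanity check: (A − (4)·I) v_1 = (0, 0, 0, 0, 0)ᵀ = 0. ✓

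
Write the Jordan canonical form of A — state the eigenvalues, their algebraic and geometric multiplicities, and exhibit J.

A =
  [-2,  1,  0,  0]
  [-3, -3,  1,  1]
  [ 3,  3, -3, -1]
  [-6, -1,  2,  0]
J_3(-2) ⊕ J_1(-2)

The characteristic polynomial is
  det(x·I − A) = x^4 + 8*x^3 + 24*x^2 + 32*x + 16 = (x + 2)^4

Eigenvalues and multiplicities (the geometric multiplicity of λ is n − rank(A − λI), which equals the number of Jordan blocks for λ):
  λ = -2: algebraic multiplicity = 4, geometric multiplicity = 2

Determining the block sizes for each eigenvalue:
  λ = -2: with am = 4 and gm = 2, the partition is not yet determined (e.g. several partitions of 4 into 2 parts exist). Let N = A − (-2)·I. Computing rank(N^1) = 2, rank(N^2) = 1, rank(N^3) = 0; the number of blocks of size ≥ j is rank(N^{j−1}) − rank(N^j), giving [2, 1, 1]. So we have 1 block(s) of size 3, 1 block(s) of size 1 → block sizes [3, 1]

Assembling the blocks gives a Jordan form
J =
  [-2,  1,  0,  0]
  [ 0, -2,  1,  0]
  [ 0,  0, -2,  0]
  [ 0,  0,  0, -2]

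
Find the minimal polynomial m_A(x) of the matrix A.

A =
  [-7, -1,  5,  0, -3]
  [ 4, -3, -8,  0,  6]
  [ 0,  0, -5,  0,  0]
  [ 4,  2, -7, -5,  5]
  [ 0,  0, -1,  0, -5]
x^3 + 15*x^2 + 75*x + 125

The characteristic polynomial is χ_A(x) = (x + 5)^5, so the eigenvalues are known. The minimal polynomial is
  m_A(x) = Π_λ (x − λ)^{k_λ}
where k_λ is the size of the *largest* Jordan block for λ (equivalently, the smallest k with (A − λI)^k v = 0 for every generalised eigenvector v of λ).

  λ = -5: largest Jordan block has size 3, contributing (x + 5)^3

So m_A(x) = (x + 5)^3 = x^3 + 15*x^2 + 75*x + 125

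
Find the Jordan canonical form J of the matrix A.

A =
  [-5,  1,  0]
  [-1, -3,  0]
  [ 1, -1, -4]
J_2(-4) ⊕ J_1(-4)

The characteristic polynomial is
  det(x·I − A) = x^3 + 12*x^2 + 48*x + 64 = (x + 4)^3

Eigenvalues and multiplicities (the geometric multiplicity of λ is n − rank(A − λI), which equals the number of Jordan blocks for λ):
  λ = -4: algebraic multiplicity = 3, geometric multiplicity = 2

Determining the block sizes for each eigenvalue:
  λ = -4: 2 blocks summing to 3 forces exactly one block of size 2 and the rest size 1 → block sizes [2, 1]

Assembling the blocks gives a Jordan form
J =
  [-4,  1,  0]
  [ 0, -4,  0]
  [ 0,  0, -4]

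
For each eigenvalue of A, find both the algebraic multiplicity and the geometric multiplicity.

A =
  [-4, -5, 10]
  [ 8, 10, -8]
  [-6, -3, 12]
λ = 6: alg = 3, geom = 2

Step 1 — factor the characteristic polynomial to read off the algebraic multiplicities:
  χ_A(x) = (x - 6)^3

Step 2 — compute geometric multiplicities via the rank-nullity identity g(λ) = n − rank(A − λI):
  rank(A − (6)·I) = 1, so dim ker(A − (6)·I) = n − 1 = 2

Summary:
  λ = 6: algebraic multiplicity = 3, geometric multiplicity = 2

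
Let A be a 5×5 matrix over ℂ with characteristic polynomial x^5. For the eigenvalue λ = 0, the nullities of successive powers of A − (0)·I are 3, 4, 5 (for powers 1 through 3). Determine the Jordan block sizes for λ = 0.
Block sizes for λ = 0: [3, 1, 1]

From the dimensions of kernels of powers, the number of Jordan blocks of size at least j is d_j − d_{j−1} where d_j = dim ker(N^j) (with d_0 = 0). Computing the differences gives [3, 1, 1].
The number of blocks of size exactly k is (#blocks of size ≥ k) − (#blocks of size ≥ k + 1), so the partition is: 2 block(s) of size 1, 1 block(s) of size 3.
In nonincreasing order the block sizes are [3, 1, 1].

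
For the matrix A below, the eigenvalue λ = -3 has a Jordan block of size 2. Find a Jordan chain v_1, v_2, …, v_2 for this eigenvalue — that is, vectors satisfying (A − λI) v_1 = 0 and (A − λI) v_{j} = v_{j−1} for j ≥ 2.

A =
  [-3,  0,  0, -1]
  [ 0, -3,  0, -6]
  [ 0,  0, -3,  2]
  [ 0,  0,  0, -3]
A Jordan chain for λ = -3 of length 2:
v_1 = (-1, -6, 2, 0)ᵀ
v_2 = (0, 0, 0, 1)ᵀ

Let N = A − (-3)·I. We want v_2 with N^2 v_2 = 0 but N^1 v_2 ≠ 0; then v_{j-1} := N · v_j for j = 2, …, 2.

Pick v_2 = (0, 0, 0, 1)ᵀ.
Then v_1 = N · v_2 = (-1, -6, 2, 0)ᵀ.

Sanity check: (A − (-3)·I) v_1 = (0, 0, 0, 0)ᵀ = 0. ✓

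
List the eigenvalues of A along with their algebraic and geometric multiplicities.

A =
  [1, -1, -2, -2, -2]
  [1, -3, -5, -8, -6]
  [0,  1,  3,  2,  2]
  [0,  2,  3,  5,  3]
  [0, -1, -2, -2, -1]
λ = 1: alg = 5, geom = 2

Step 1 — factor the characteristic polynomial to read off the algebraic multiplicities:
  χ_A(x) = (x - 1)^5

Step 2 — compute geometric multiplicities via the rank-nullity identity g(λ) = n − rank(A − λI):
  rank(A − (1)·I) = 3, so dim ker(A − (1)·I) = n − 3 = 2

Summary:
  λ = 1: algebraic multiplicity = 5, geometric multiplicity = 2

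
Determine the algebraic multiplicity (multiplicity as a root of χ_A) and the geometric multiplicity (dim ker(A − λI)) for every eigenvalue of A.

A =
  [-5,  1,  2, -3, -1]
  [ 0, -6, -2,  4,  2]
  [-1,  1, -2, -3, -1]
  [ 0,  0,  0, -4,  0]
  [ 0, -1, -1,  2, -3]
λ = -4: alg = 5, geom = 3

Step 1 — factor the characteristic polynomial to read off the algebraic multiplicities:
  χ_A(x) = (x + 4)^5

Step 2 — compute geometric multiplicities via the rank-nullity identity g(λ) = n − rank(A − λI):
  rank(A − (-4)·I) = 2, so dim ker(A − (-4)·I) = n − 2 = 3

Summary:
  λ = -4: algebraic multiplicity = 5, geometric multiplicity = 3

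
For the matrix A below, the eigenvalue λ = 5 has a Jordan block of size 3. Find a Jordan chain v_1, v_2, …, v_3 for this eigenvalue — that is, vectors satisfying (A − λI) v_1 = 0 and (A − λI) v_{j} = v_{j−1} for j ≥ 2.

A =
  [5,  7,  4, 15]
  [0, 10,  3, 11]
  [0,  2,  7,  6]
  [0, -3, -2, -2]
A Jordan chain for λ = 5 of length 3:
v_1 = (-2, -2, -4, 2)ᵀ
v_2 = (7, 5, 2, -3)ᵀ
v_3 = (0, 1, 0, 0)ᵀ

Let N = A − (5)·I. We want v_3 with N^3 v_3 = 0 but N^2 v_3 ≠ 0; then v_{j-1} := N · v_j for j = 3, …, 2.

Pick v_3 = (0, 1, 0, 0)ᵀ.
Then v_2 = N · v_3 = (7, 5, 2, -3)ᵀ.
Then v_1 = N · v_2 = (-2, -2, -4, 2)ᵀ.

Sanity check: (A − (5)·I) v_1 = (0, 0, 0, 0)ᵀ = 0. ✓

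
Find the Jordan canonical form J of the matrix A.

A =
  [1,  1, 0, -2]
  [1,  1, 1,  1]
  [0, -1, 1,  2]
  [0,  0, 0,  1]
J_3(1) ⊕ J_1(1)

The characteristic polynomial is
  det(x·I − A) = x^4 - 4*x^3 + 6*x^2 - 4*x + 1 = (x - 1)^4

Eigenvalues and multiplicities (the geometric multiplicity of λ is n − rank(A − λI), which equals the number of Jordan blocks for λ):
  λ = 1: algebraic multiplicity = 4, geometric multiplicity = 2

Determining the block sizes for each eigenvalue:
  λ = 1: with am = 4 and gm = 2, the partition is not yet determined (e.g. several partitions of 4 into 2 parts exist). Let N = A − (1)·I. Computing rank(N^1) = 2, rank(N^2) = 1, rank(N^3) = 0; the number of blocks of size ≥ j is rank(N^{j−1}) − rank(N^j), giving [2, 1, 1]. So we have 1 block(s) of size 3, 1 block(s) of size 1 → block sizes [3, 1]

Assembling the blocks gives a Jordan form
J =
  [1, 1, 0, 0]
  [0, 1, 1, 0]
  [0, 0, 1, 0]
  [0, 0, 0, 1]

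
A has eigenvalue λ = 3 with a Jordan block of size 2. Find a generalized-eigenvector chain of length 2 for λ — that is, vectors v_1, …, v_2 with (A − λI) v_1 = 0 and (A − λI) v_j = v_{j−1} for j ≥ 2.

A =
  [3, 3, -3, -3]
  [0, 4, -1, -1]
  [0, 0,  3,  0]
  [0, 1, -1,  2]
A Jordan chain for λ = 3 of length 2:
v_1 = (3, 1, 0, 1)ᵀ
v_2 = (0, 1, 0, 0)ᵀ

Let N = A − (3)·I. We want v_2 with N^2 v_2 = 0 but N^1 v_2 ≠ 0; then v_{j-1} := N · v_j for j = 2, …, 2.

Pick v_2 = (0, 1, 0, 0)ᵀ.
Then v_1 = N · v_2 = (3, 1, 0, 1)ᵀ.

Sanity check: (A − (3)·I) v_1 = (0, 0, 0, 0)ᵀ = 0. ✓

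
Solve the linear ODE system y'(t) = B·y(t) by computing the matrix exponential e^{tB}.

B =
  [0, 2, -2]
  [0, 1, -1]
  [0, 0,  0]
e^{tB} =
  [1, 2*exp(t) - 2, 2 - 2*exp(t)]
  [0, exp(t), 1 - exp(t)]
  [0, 0, 1]

Strategy: write B = P · J · P⁻¹ where J is a Jordan canonical form, so e^{tB} = P · e^{tJ} · P⁻¹, and e^{tJ} can be computed block-by-block.

B has Jordan form
J =
  [0, 0, 0]
  [0, 0, 0]
  [0, 0, 1]
(up to reordering of blocks).

Per-block formulas:
  For a 1×1 block at λ = 0: exp(t · [0]) = [e^(0t)].
  For a 1×1 block at λ = 1: exp(t · [1]) = [e^(1t)].

After assembling e^{tJ} and conjugating by P, we get:

e^{tB} =
  [1, 2*exp(t) - 2, 2 - 2*exp(t)]
  [0, exp(t), 1 - exp(t)]
  [0, 0, 1]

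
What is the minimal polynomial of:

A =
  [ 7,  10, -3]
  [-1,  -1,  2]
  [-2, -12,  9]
x^3 - 15*x^2 + 75*x - 125

The characteristic polynomial is χ_A(x) = (x - 5)^3, so the eigenvalues are known. The minimal polynomial is
  m_A(x) = Π_λ (x − λ)^{k_λ}
where k_λ is the size of the *largest* Jordan block for λ (equivalently, the smallest k with (A − λI)^k v = 0 for every generalised eigenvector v of λ).

  λ = 5: largest Jordan block has size 3, contributing (x − 5)^3

So m_A(x) = (x - 5)^3 = x^3 - 15*x^2 + 75*x - 125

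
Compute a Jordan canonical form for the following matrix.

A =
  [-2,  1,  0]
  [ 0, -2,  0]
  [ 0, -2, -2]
J_2(-2) ⊕ J_1(-2)

The characteristic polynomial is
  det(x·I − A) = x^3 + 6*x^2 + 12*x + 8 = (x + 2)^3

Eigenvalues and multiplicities (the geometric multiplicity of λ is n − rank(A − λI), which equals the number of Jordan blocks for λ):
  λ = -2: algebraic multiplicity = 3, geometric multiplicity = 2

Determining the block sizes for each eigenvalue:
  λ = -2: 2 blocks summing to 3 forces exactly one block of size 2 and the rest size 1 → block sizes [2, 1]

Assembling the blocks gives a Jordan form
J =
  [-2,  1,  0]
  [ 0, -2,  0]
  [ 0,  0, -2]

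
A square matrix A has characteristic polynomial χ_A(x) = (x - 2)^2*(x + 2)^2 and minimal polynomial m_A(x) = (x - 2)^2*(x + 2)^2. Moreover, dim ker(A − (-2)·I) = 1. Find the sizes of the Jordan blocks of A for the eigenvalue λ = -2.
Block sizes for λ = -2: [2]

Step 1 — from the characteristic polynomial, algebraic multiplicity of λ = -2 is 2. From dim ker(A − (-2)·I) = 1, there are exactly 1 Jordan blocks for λ = -2.
Step 2 — from the minimal polynomial, the factor (x + 2)^2 tells us the largest block for λ = -2 has size 2.
Step 3 — with total size 2, 1 blocks, and largest block 2, the block sizes (in nonincreasing order) are [2].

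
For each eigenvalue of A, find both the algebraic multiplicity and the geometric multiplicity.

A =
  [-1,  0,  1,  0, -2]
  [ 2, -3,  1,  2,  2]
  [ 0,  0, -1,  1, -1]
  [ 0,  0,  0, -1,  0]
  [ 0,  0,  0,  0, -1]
λ = -3: alg = 1, geom = 1; λ = -1: alg = 4, geom = 2

Step 1 — factor the characteristic polynomial to read off the algebraic multiplicities:
  χ_A(x) = (x + 1)^4*(x + 3)

Step 2 — compute geometric multiplicities via the rank-nullity identity g(λ) = n − rank(A − λI):
  rank(A − (-3)·I) = 4, so dim ker(A − (-3)·I) = n − 4 = 1
  rank(A − (-1)·I) = 3, so dim ker(A − (-1)·I) = n − 3 = 2

Summary:
  λ = -3: algebraic multiplicity = 1, geometric multiplicity = 1
  λ = -1: algebraic multiplicity = 4, geometric multiplicity = 2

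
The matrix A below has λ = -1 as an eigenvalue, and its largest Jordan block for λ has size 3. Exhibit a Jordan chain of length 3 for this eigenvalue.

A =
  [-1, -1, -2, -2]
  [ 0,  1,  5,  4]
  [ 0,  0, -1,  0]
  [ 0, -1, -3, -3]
A Jordan chain for λ = -1 of length 3:
v_1 = (1, -2, 0, 1)ᵀ
v_2 = (-2, 5, 0, -3)ᵀ
v_3 = (0, 0, 1, 0)ᵀ

Let N = A − (-1)·I. We want v_3 with N^3 v_3 = 0 but N^2 v_3 ≠ 0; then v_{j-1} := N · v_j for j = 3, …, 2.

Pick v_3 = (0, 0, 1, 0)ᵀ.
Then v_2 = N · v_3 = (-2, 5, 0, -3)ᵀ.
Then v_1 = N · v_2 = (1, -2, 0, 1)ᵀ.

Sanity check: (A − (-1)·I) v_1 = (0, 0, 0, 0)ᵀ = 0. ✓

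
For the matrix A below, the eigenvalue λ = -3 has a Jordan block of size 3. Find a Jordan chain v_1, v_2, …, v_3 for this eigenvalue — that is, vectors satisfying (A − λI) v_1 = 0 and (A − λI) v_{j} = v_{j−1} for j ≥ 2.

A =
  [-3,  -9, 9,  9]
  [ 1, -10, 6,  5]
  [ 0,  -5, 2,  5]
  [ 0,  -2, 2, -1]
A Jordan chain for λ = -3 of length 3:
v_1 = (-9, -7, -5, -2)ᵀ
v_2 = (0, 1, 0, 0)ᵀ
v_3 = (1, 0, 0, 0)ᵀ

Let N = A − (-3)·I. We want v_3 with N^3 v_3 = 0 but N^2 v_3 ≠ 0; then v_{j-1} := N · v_j for j = 3, …, 2.

Pick v_3 = (1, 0, 0, 0)ᵀ.
Then v_2 = N · v_3 = (0, 1, 0, 0)ᵀ.
Then v_1 = N · v_2 = (-9, -7, -5, -2)ᵀ.

Sanity check: (A − (-3)·I) v_1 = (0, 0, 0, 0)ᵀ = 0. ✓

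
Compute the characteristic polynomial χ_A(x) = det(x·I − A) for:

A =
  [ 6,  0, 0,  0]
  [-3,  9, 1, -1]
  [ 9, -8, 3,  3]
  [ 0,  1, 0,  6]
x^4 - 24*x^3 + 216*x^2 - 864*x + 1296

Expanding det(x·I − A) (e.g. by cofactor expansion or by noting that A is similar to its Jordan form J, which has the same characteristic polynomial as A) gives
  χ_A(x) = x^4 - 24*x^3 + 216*x^2 - 864*x + 1296
which factors as (x - 6)^4. The eigenvalues (with algebraic multiplicities) are λ = 6 with multiplicity 4.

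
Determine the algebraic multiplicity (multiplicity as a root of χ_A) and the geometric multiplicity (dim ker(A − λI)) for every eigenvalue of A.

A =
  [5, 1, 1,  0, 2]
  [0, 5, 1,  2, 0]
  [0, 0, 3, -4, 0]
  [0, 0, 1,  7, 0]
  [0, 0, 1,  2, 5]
λ = 5: alg = 5, geom = 3

Step 1 — factor the characteristic polynomial to read off the algebraic multiplicities:
  χ_A(x) = (x - 5)^5

Step 2 — compute geometric multiplicities via the rank-nullity identity g(λ) = n − rank(A − λI):
  rank(A − (5)·I) = 2, so dim ker(A − (5)·I) = n − 2 = 3

Summary:
  λ = 5: algebraic multiplicity = 5, geometric multiplicity = 3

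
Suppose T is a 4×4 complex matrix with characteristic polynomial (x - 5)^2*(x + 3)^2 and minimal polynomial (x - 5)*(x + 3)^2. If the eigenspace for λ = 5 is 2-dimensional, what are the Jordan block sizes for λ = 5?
Block sizes for λ = 5: [1, 1]

Step 1 — from the characteristic polynomial, algebraic multiplicity of λ = 5 is 2. From dim ker(T − (5)·I) = 2, there are exactly 2 Jordan blocks for λ = 5.
Step 2 — from the minimal polynomial, the factor (x − 5) tells us the largest block for λ = 5 has size 1.
Step 3 — with total size 2, 2 blocks, and largest block 1, the block sizes (in nonincreasing order) are [1, 1].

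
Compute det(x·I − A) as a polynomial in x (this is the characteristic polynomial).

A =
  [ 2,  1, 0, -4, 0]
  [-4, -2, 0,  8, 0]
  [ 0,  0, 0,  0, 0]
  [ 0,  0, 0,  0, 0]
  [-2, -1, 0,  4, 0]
x^5

Expanding det(x·I − A) (e.g. by cofactor expansion or by noting that A is similar to its Jordan form J, which has the same characteristic polynomial as A) gives
  χ_A(x) = x^5
which factors as x^5. The eigenvalues (with algebraic multiplicities) are λ = 0 with multiplicity 5.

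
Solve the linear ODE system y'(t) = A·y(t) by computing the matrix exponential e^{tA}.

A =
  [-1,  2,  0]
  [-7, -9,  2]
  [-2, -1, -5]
e^{tA} =
  [t^2*exp(-5*t) + 4*t*exp(-5*t) + exp(-5*t), 2*t*exp(-5*t), 2*t^2*exp(-5*t)]
  [-2*t^2*exp(-5*t) - 7*t*exp(-5*t), -4*t*exp(-5*t) + exp(-5*t), -4*t^2*exp(-5*t) + 2*t*exp(-5*t)]
  [-t^2*exp(-5*t)/2 - 2*t*exp(-5*t), -t*exp(-5*t), -t^2*exp(-5*t) + exp(-5*t)]

Strategy: write A = P · J · P⁻¹ where J is a Jordan canonical form, so e^{tA} = P · e^{tJ} · P⁻¹, and e^{tJ} can be computed block-by-block.

A has Jordan form
J =
  [-5,  1,  0]
  [ 0, -5,  1]
  [ 0,  0, -5]
(up to reordering of blocks).

Per-block formulas:
  For a 3×3 Jordan block J_3(-5): exp(t · J_3(-5)) = e^(-5t)·(I + t·N + (t^2/2)·N^2), where N is the 3×3 nilpotent shift.

After assembling e^{tJ} and conjugating by P, we get:

e^{tA} =
  [t^2*exp(-5*t) + 4*t*exp(-5*t) + exp(-5*t), 2*t*exp(-5*t), 2*t^2*exp(-5*t)]
  [-2*t^2*exp(-5*t) - 7*t*exp(-5*t), -4*t*exp(-5*t) + exp(-5*t), -4*t^2*exp(-5*t) + 2*t*exp(-5*t)]
  [-t^2*exp(-5*t)/2 - 2*t*exp(-5*t), -t*exp(-5*t), -t^2*exp(-5*t) + exp(-5*t)]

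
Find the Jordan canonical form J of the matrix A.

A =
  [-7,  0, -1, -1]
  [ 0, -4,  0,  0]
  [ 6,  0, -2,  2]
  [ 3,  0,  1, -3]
J_2(-4) ⊕ J_1(-4) ⊕ J_1(-4)

The characteristic polynomial is
  det(x·I − A) = x^4 + 16*x^3 + 96*x^2 + 256*x + 256 = (x + 4)^4

Eigenvalues and multiplicities (the geometric multiplicity of λ is n − rank(A − λI), which equals the number of Jordan blocks for λ):
  λ = -4: algebraic multiplicity = 4, geometric multiplicity = 3

Determining the block sizes for each eigenvalue:
  λ = -4: 3 blocks summing to 4 forces exactly one block of size 2 and the rest size 1 → block sizes [2, 1, 1]

Assembling the blocks gives a Jordan form
J =
  [-4,  1,  0,  0]
  [ 0, -4,  0,  0]
  [ 0,  0, -4,  0]
  [ 0,  0,  0, -4]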